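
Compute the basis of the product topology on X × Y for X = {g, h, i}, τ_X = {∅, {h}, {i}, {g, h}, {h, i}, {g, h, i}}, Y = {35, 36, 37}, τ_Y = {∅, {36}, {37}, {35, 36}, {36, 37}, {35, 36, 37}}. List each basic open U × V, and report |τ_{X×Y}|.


Basis B = {∅ × ∅, {h} × {36}, {h} × {37}, {i} × {36}, {i} × {37}, {g, h} × {36}, {g, h} × {37}, {h} × {35, 36}, {h} × {36, 37}, {h, i} × {36}, {h, i} × {37}, {i} × {35, 36}, {i} × {36, 37}, {g, h, i} × {36}, {g, h, i} × {37}, {h} × {35, 36, 37}, {i} × {35, 36, 37}, {g, h} × {35, 36}, {g, h} × {36, 37}, {h, i} × {35, 36}, {h, i} × {36, 37}, {g, h} × {35, 36, 37}, {g, h, i} × {35, 36}, {g, h, i} × {36, 37}, {h, i} × {35, 36, 37}, {g, h, i} × {35, 36, 37}}; |τ_{X×Y}| = 108.

Enumerate products U × V with U ∈ τ_X, V ∈ τ_Y (deduplicated):
  ∅ × ∅ = {} (∅)
  {h} × {36} = {(h,36)}
  {h} × {37} = {(h,37)}
  {i} × {36} = {(i,36)}
  {i} × {37} = {(i,37)}
  {g, h} × {36} = {(g,36), (h,36)}
  {g, h} × {37} = {(g,37), (h,37)}
  {h} × {35, 36} = {(h,35), (h,36)}
  {h} × {36, 37} = {(h,36), (h,37)}
  {h, i} × {36} = {(h,36), (i,36)}
  {h, i} × {37} = {(h,37), (i,37)}
  {i} × {35, 36} = {(i,35), (i,36)}
  {i} × {36, 37} = {(i,36), (i,37)}
  {g, h, i} × {36} = {(g,36), (h,36), (i,36)}
  {g, h, i} × {37} = {(g,37), (h,37), (i,37)}
  {h} × {35, 36, 37} = {(h,35), (h,36), (h,37)}
  {i} × {35, 36, 37} = {(i,35), (i,36), (i,37)}
  {g, h} × {35, 36} = {(g,35), (g,36), (h,35), (h,36)}
  {g, h} × {36, 37} = {(g,36), (g,37), (h,36), (h,37)}
  {h, i} × {35, 36} = {(h,35), (h,36), (i,35), (i,36)}
  {h, i} × {36, 37} = {(h,36), (h,37), (i,36), (i,37)}
  {g, h} × {35, 36, 37} = {(g,35), (g,36), (g,37), (h,35), (h,36), (h,37)}
  {g, h, i} × {35, 36} = {(g,35), (g,36), (h,35), (h,36), (i,35), (i,36)}
  {g, h, i} × {36, 37} = {(g,36), (g,37), (h,36), (h,37), (i,36), (i,37)}
  {h, i} × {35, 36, 37} = {(h,35), (h,36), (h,37), (i,35), (i,36), (i,37)}
  {g, h, i} × {35, 36, 37} = {(g,35), (g,36), (g,37), (h,35), (h,36), (h,37), (i,35), (i,36), (i,37)}
These 26 distinct sets form the basis B.
Close under arbitrary unions to get τ_{X×Y}; counting gives |τ_{X×Y}| = 108.


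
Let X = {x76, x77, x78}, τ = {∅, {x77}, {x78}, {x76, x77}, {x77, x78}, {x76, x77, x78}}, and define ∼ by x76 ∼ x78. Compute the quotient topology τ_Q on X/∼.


X/∼ = {[x76=x78], [x77]}; |τ_Q| = 3.

Equivalence classes: [x76=x78], [x77].
Quotient map π: X → X/∼ sends x76 ↦ [x76=x78], x77 ↦ [x77], x78 ↦ [x76=x78].
For each subset V ⊆ X/∼, compute π^{-1}(V) ⊆ X and check whether π^{-1}(V) ∈ τ. V is open in τ_Q iff π^{-1}(V) ∈ τ.
  V = {}: π^{-1}(V) = ∅ ∈ τ ✓.
  V = {[x76=x78]}: π^{-1}(V) = {x76, x78} ∉ τ ✗.
  V = {[x77]}: π^{-1}(V) = {x77} ∈ τ ✓.
  V = {[x76=x78], [x77]}: π^{-1}(V) = {x76, x77, x78} ∈ τ ✓.
Open sets in the quotient: τ_Q = {{}, {[x77]}, {[x76=x78], [x77]}} (3 elements).


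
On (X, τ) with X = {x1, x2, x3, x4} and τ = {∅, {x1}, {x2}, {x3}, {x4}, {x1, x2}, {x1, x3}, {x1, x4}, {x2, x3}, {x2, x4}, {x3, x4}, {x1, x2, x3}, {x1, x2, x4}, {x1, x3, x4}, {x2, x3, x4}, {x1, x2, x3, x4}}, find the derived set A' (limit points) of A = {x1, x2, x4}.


A' = ∅

For each x ∈ X, list the open sets U ∈ τ with x ∈ U, then check whether U ∩ (A ∖ {x}) ≠ ∅ for every such U.
  x = x1: open {x1} ∋ x has {x1} ∩ (A ∖ {x1}) = ∅, so x is NOT a limit point.
  x = x2: open {x2} ∋ x has {x2} ∩ (A ∖ {x2}) = ∅, so x is NOT a limit point.
  x = x3: open {x3} ∋ x has {x3} ∩ (A ∖ {x3}) = ∅, so x is NOT a limit point.
  x = x4: open {x4} ∋ x has {x4} ∩ (A ∖ {x4}) = ∅, so x is NOT a limit point.
Collecting: A' = ∅.


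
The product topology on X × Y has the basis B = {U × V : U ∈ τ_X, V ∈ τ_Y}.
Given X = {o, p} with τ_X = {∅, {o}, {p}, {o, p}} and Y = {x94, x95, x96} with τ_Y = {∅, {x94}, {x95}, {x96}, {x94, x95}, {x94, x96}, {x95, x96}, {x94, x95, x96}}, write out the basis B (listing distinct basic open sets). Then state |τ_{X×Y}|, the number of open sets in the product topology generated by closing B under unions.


Basis B = {∅ × ∅, {o} × {x94}, {o} × {x95}, {o} × {x96}, {p} × {x94}, {p} × {x95}, {p} × {x96}, {o} × {x94, x95}, {o} × {x94, x96}, {o, p} × {x94}, {o} × {x95, x96}, {o, p} × {x95}, {o, p} × {x96}, {p} × {x94, x95}, {p} × {x94, x96}, {p} × {x95, x96}, {o} × {x94, x95, x96}, {p} × {x94, x95, x96}, {o, p} × {x94, x95}, {o, p} × {x94, x96}, {o, p} × {x95, x96}, {o, p} × {x94, x95, x96}}; |τ_{X×Y}| = 64.

Enumerate products U × V with U ∈ τ_X, V ∈ τ_Y (deduplicated):
  ∅ × ∅ = {} (∅)
  {o} × {x94} = {(o,x94)}
  {o} × {x95} = {(o,x95)}
  {o} × {x96} = {(o,x96)}
  {p} × {x94} = {(p,x94)}
  {p} × {x95} = {(p,x95)}
  {p} × {x96} = {(p,x96)}
  {o} × {x94, x95} = {(o,x94), (o,x95)}
  {o} × {x94, x96} = {(o,x94), (o,x96)}
  {o, p} × {x94} = {(o,x94), (p,x94)}
  {o} × {x95, x96} = {(o,x95), (o,x96)}
  {o, p} × {x95} = {(o,x95), (p,x95)}
  {o, p} × {x96} = {(o,x96), (p,x96)}
  {p} × {x94, x95} = {(p,x94), (p,x95)}
  {p} × {x94, x96} = {(p,x94), (p,x96)}
  {p} × {x95, x96} = {(p,x95), (p,x96)}
  {o} × {x94, x95, x96} = {(o,x94), (o,x95), (o,x96)}
  {p} × {x94, x95, x96} = {(p,x94), (p,x95), (p,x96)}
  {o, p} × {x94, x95} = {(o,x94), (o,x95), (p,x94), (p,x95)}
  {o, p} × {x94, x96} = {(o,x94), (o,x96), (p,x94), (p,x96)}
  {o, p} × {x95, x96} = {(o,x95), (o,x96), (p,x95), (p,x96)}
  {o, p} × {x94, x95, x96} = {(o,x94), (o,x95), (o,x96), (p,x94), (p,x95), (p,x96)}
These 22 distinct sets form the basis B.
Close under arbitrary unions to get τ_{X×Y}; counting gives |τ_{X×Y}| = 64.


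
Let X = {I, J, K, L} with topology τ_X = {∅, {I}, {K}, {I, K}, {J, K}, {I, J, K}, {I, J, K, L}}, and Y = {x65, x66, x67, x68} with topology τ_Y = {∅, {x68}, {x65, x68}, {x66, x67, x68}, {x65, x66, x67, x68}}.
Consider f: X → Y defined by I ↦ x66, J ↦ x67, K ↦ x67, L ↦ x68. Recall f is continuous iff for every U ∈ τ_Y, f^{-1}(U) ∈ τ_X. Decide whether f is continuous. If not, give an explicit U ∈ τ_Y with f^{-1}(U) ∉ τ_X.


f is NOT continuous.

Compute f^{-1}(U) for each U ∈ τ_Y:
  U = ∅: f^{-1}(U) = ∅ ∈ τ_X ✓.
  U = {x68}: f^{-1}(U) = {L} ∉ τ_X ✗.
  U = {x65, x68}: f^{-1}(U) = {L} ∉ τ_X ✗.
  U = {x66, x67, x68}: f^{-1}(U) = {I, J, K, L} ∈ τ_X ✓.
  U = {x65, x66, x67, x68}: f^{-1}(U) = {I, J, K, L} ∈ τ_X ✓.
Found U = {x68} with f^{-1}(U) = {L} not in τ_X. Therefore f is NOT continuous.


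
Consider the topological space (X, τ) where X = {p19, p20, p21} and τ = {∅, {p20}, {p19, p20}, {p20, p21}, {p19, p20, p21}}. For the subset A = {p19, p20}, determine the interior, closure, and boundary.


int(A) = {p19, p20}, cl(A) = {p19, p20, p21}, ∂A = {p21}.

Closed sets in (X, τ) are complements of opens:
  closed(X, τ) = {∅, {p19}, {p21}, {p19, p21}, {p19, p20, p21}}.
int(A) = ⋃ {U ∈ τ : U ⊆ A}. Opens contained in A: ∅, {p20}, {p19, p20}.
Taking the union of these: int(A) = {p19, p20}.
cl(A) = ⋂ {C closed : A ⊆ C}. Closed sets containing A: {p19, p20, p21}.
Intersecting these: cl(A) = {p19, p20, p21}.
∂A = cl(A) ∖ int(A) = {p19, p20, p21} ∖ {p19, p20} = {p21}.


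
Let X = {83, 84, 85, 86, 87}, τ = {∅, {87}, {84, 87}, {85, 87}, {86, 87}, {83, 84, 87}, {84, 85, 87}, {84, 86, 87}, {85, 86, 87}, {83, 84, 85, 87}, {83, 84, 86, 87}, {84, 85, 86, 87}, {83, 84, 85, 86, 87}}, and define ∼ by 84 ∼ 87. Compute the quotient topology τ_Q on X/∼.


X/∼ = {[83], [84=87], [85], [86]}; |τ_Q| = 9.

Equivalence classes: [83], [84=87], [85], [86].
Quotient map π: X → X/∼ sends 83 ↦ [83], 84 ↦ [84=87], 85 ↦ [85], 86 ↦ [86], 87 ↦ [84=87].
For each subset V ⊆ X/∼, compute π^{-1}(V) ⊆ X and check whether π^{-1}(V) ∈ τ. V is open in τ_Q iff π^{-1}(V) ∈ τ.
  V = {}: π^{-1}(V) = ∅ ∈ τ ✓.
  V = {[83]}: π^{-1}(V) = {83} ∉ τ ✗.
  V = {[84=87]}: π^{-1}(V) = {84, 87} ∈ τ ✓.
  V = {[83], [84=87]}: π^{-1}(V) = {83, 84, 87} ∈ τ ✓.
  V = {[85]}: π^{-1}(V) = {85} ∉ τ ✗.
  V = {[83], [85]}: π^{-1}(V) = {83, 85} ∉ τ ✗.
  V = {[84=87], [85]}: π^{-1}(V) = {84, 85, 87} ∈ τ ✓.
  V = {[83], [84=87], [85]}: π^{-1}(V) = {83, 84, 85, 87} ∈ τ ✓.
  V = {[86]}: π^{-1}(V) = {86} ∉ τ ✗.
  V = {[83], [86]}: π^{-1}(V) = {83, 86} ∉ τ ✗.
  V = {[84=87], [86]}: π^{-1}(V) = {84, 86, 87} ∈ τ ✓.
  V = {[83], [84=87], [86]}: π^{-1}(V) = {83, 84, 86, 87} ∈ τ ✓.
  V = {[85], [86]}: π^{-1}(V) = {85, 86} ∉ τ ✗.
  V = {[83], [85], [86]}: π^{-1}(V) = {83, 85, 86} ∉ τ ✗.
  V = {[84=87], [85], [86]}: π^{-1}(V) = {84, 85, 86, 87} ∈ τ ✓.
  V = {[83], [84=87], [85], [86]}: π^{-1}(V) = {83, 84, 85, 86, 87} ∈ τ ✓.
Open sets in the quotient: τ_Q = {{}, {[84=87]}, {[83], [84=87]}, {[84=87], [85]}, {[83], [84=87], [85]}, {[84=87], [86]}, {[83], [84=87], [86]}, {[84=87], [85], [86]}, {[83], [84=87], [85], [86]}} (9 elements).


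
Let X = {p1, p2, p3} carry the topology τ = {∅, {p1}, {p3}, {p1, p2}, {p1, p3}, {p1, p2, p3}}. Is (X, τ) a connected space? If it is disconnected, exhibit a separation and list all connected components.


(X, τ) is disconnected; components = [{p3}, {p1, p2}].

Find clopen sets (U ∈ τ with X ∖ U ∈ τ):
  U = ∅, X ∖ U = {p1, p2, p3} — both open, so U is clopen.
  U = {p3}, X ∖ U = {p1, p2} — both open, so U is clopen.
  U = {p1, p2}, X ∖ U = {p3} — both open, so U is clopen.
  U = {p1, p2, p3}, X ∖ U = ∅ — both open, so U is clopen.
Nontrivial clopen(s) exist: e.g. {p3}. So (X, τ) is disconnected.
Compute connected components by grouping points that agree on all clopens:
  component: {p3}
  component: {p1, p2}


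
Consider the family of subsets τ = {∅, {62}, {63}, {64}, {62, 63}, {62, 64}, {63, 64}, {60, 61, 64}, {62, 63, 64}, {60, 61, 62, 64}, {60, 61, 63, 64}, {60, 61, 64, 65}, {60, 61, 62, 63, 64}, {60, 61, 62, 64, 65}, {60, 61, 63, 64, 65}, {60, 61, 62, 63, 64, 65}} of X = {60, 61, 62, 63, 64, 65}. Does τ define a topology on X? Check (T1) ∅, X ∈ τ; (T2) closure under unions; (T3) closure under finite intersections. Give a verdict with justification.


τ IS a topology on X.

Axiom (T1): ∅ ∈ τ? Yes; X ∈ τ? Yes.
Axiom (T2/T3): check pairwise unions and intersections of members of τ.
All pairwise intersections and unions checked — each lies in τ. Therefore τ satisfies (T1), (T2), (T3): it IS a topology on X.


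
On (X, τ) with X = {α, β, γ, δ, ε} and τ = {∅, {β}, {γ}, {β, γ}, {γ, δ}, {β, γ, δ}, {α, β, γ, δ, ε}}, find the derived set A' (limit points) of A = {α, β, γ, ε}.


A' = {α, δ, ε}

For each x ∈ X, list the open sets U ∈ τ with x ∈ U, then check whether U ∩ (A ∖ {x}) ≠ ∅ for every such U.
  x = α: opens ∋ x are {α, β, γ, δ, ε}; each meets A ∖ {α}, so x IS a limit point.
  x = β: open {β} ∋ x has {β} ∩ (A ∖ {β}) = ∅, so x is NOT a limit point.
  x = γ: open {γ} ∋ x has {γ} ∩ (A ∖ {γ}) = ∅, so x is NOT a limit point.
  x = δ: opens ∋ x are {γ, δ}, {β, γ, δ}, {α, β, γ, δ, ε}; each meets A ∖ {δ}, so x IS a limit point.
  x = ε: opens ∋ x are {α, β, γ, δ, ε}; each meets A ∖ {ε}, so x IS a limit point.
Collecting: A' = {α, δ, ε}.


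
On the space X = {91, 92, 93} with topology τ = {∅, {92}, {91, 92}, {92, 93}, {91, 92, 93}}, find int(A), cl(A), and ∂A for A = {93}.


int(A) = ∅, cl(A) = {93}, ∂A = {93}.

Closed sets in (X, τ) are complements of opens:
  closed(X, τ) = {∅, {91}, {93}, {91, 93}, {91, 92, 93}}.
int(A) = ⋃ {U ∈ τ : U ⊆ A}. Opens contained in A: ∅.
Taking the union of these: int(A) = ∅.
cl(A) = ⋂ {C closed : A ⊆ C}. Closed sets containing A: {93}, {91, 93}, {91, 92, 93}.
Intersecting these: cl(A) = {93}.
∂A = cl(A) ∖ int(A) = {93} ∖ ∅ = {93}.


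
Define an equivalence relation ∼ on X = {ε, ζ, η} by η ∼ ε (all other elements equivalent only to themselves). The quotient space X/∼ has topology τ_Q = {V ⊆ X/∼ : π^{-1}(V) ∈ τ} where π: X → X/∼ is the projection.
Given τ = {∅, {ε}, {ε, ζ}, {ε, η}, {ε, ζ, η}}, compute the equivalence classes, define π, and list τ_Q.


X/∼ = {[ε=η], [ζ]}; |τ_Q| = 3.

Equivalence classes: [ε=η], [ζ].
Quotient map π: X → X/∼ sends ε ↦ [ε=η], ζ ↦ [ζ], η ↦ [ε=η].
For each subset V ⊆ X/∼, compute π^{-1}(V) ⊆ X and check whether π^{-1}(V) ∈ τ. V is open in τ_Q iff π^{-1}(V) ∈ τ.
  V = {}: π^{-1}(V) = ∅ ∈ τ ✓.
  V = {[ε=η]}: π^{-1}(V) = {ε, η} ∈ τ ✓.
  V = {[ζ]}: π^{-1}(V) = {ζ} ∉ τ ✗.
  V = {[ε=η], [ζ]}: π^{-1}(V) = {ε, ζ, η} ∈ τ ✓.
Open sets in the quotient: τ_Q = {{}, {[ε=η]}, {[ε=η], [ζ]}} (3 elements).


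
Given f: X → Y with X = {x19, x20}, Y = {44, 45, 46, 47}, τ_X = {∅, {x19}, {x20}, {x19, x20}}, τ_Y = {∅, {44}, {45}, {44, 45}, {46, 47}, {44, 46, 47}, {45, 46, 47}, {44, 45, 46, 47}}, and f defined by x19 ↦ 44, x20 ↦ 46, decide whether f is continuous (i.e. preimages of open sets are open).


f IS continuous.

Compute f^{-1}(U) for each U ∈ τ_Y:
  U = ∅: f^{-1}(U) = ∅ ∈ τ_X ✓.
  U = {44}: f^{-1}(U) = {x19} ∈ τ_X ✓.
  U = {45}: f^{-1}(U) = ∅ ∈ τ_X ✓.
  U = {44, 45}: f^{-1}(U) = {x19} ∈ τ_X ✓.
  U = {46, 47}: f^{-1}(U) = {x20} ∈ τ_X ✓.
  U = {44, 46, 47}: f^{-1}(U) = {x19, x20} ∈ τ_X ✓.
  U = {45, 46, 47}: f^{-1}(U) = {x20} ∈ τ_X ✓.
  U = {44, 45, 46, 47}: f^{-1}(U) = {x19, x20} ∈ τ_X ✓.
Every preimage lies in τ_X, so f IS continuous.


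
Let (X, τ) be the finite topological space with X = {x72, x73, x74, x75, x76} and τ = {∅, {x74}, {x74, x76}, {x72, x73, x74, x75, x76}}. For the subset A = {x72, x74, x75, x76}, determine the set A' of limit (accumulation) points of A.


A' = {x72, x73, x75, x76}

For each x ∈ X, list the open sets U ∈ τ with x ∈ U, then check whether U ∩ (A ∖ {x}) ≠ ∅ for every such U.
  x = x72: opens ∋ x are {x72, x73, x74, x75, x76}; each meets A ∖ {x72}, so x IS a limit point.
  x = x73: opens ∋ x are {x72, x73, x74, x75, x76}; each meets A ∖ {x73}, so x IS a limit point.
  x = x74: open {x74} ∋ x has {x74} ∩ (A ∖ {x74}) = ∅, so x is NOT a limit point.
  x = x75: opens ∋ x are {x72, x73, x74, x75, x76}; each meets A ∖ {x75}, so x IS a limit point.
  x = x76: opens ∋ x are {x74, x76}, {x72, x73, x74, x75, x76}; each meets A ∖ {x76}, so x IS a limit point.
Collecting: A' = {x72, x73, x75, x76}.


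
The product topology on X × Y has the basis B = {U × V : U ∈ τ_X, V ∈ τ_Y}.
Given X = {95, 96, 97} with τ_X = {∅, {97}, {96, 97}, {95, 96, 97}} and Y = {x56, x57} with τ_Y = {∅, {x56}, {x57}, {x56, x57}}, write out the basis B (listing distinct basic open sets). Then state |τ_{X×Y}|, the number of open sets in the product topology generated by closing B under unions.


Basis B = {∅ × ∅, {97} × {x56}, {97} × {x57}, {96, 97} × {x56}, {96, 97} × {x57}, {97} × {x56, x57}, {95, 96, 97} × {x56}, {95, 96, 97} × {x57}, {96, 97} × {x56, x57}, {95, 96, 97} × {x56, x57}}; |τ_{X×Y}| = 16.

Enumerate products U × V with U ∈ τ_X, V ∈ τ_Y (deduplicated):
  ∅ × ∅ = {} (∅)
  {97} × {x56} = {(97,x56)}
  {97} × {x57} = {(97,x57)}
  {96, 97} × {x56} = {(96,x56), (97,x56)}
  {96, 97} × {x57} = {(96,x57), (97,x57)}
  {97} × {x56, x57} = {(97,x56), (97,x57)}
  {95, 96, 97} × {x56} = {(95,x56), (96,x56), (97,x56)}
  {95, 96, 97} × {x57} = {(95,x57), (96,x57), (97,x57)}
  {96, 97} × {x56, x57} = {(96,x56), (96,x57), (97,x56), (97,x57)}
  {95, 96, 97} × {x56, x57} = {(95,x56), (95,x57), (96,x56), (96,x57), (97,x56), (97,x57)}
These 10 distinct sets form the basis B.
Close under arbitrary unions to get τ_{X×Y}; counting gives |τ_{X×Y}| = 16.


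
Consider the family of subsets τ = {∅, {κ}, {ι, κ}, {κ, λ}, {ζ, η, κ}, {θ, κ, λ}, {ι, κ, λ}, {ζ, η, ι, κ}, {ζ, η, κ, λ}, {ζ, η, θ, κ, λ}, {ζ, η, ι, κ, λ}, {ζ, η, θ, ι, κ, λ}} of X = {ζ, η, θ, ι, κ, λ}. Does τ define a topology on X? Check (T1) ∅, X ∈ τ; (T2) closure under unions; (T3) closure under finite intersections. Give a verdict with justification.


τ is NOT a topology on X.

Axiom (T1): ∅ ∈ τ? Yes; X ∈ τ? Yes.
Axiom (T2/T3): check pairwise unions and intersections of members of τ.
Counterexample for (T2): {ι, κ} ∪ {θ, κ, λ} = {θ, ι, κ, λ} ∉ τ. Therefore τ is NOT a topology.


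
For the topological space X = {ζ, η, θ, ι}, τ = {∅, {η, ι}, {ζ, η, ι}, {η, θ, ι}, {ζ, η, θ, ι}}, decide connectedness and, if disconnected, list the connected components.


(X, τ) is connected.

Find clopen sets (U ∈ τ with X ∖ U ∈ τ):
  U = ∅, X ∖ U = {ζ, η, θ, ι} — both open, so U is clopen.
  U = {ζ, η, θ, ι}, X ∖ U = ∅ — both open, so U is clopen.
Only trivial clopens (∅ and X) exist, so (X, τ) is connected.
Compute connected components by grouping points that agree on all clopens:
  component: {ζ, η, θ, ι}


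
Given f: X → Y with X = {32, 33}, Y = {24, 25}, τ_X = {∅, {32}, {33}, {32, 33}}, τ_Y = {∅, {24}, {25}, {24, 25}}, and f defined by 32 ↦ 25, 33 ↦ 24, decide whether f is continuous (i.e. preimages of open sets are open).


f IS continuous.

Compute f^{-1}(U) for each U ∈ τ_Y:
  U = ∅: f^{-1}(U) = ∅ ∈ τ_X ✓.
  U = {24}: f^{-1}(U) = {33} ∈ τ_X ✓.
  U = {25}: f^{-1}(U) = {32} ∈ τ_X ✓.
  U = {24, 25}: f^{-1}(U) = {32, 33} ∈ τ_X ✓.
Every preimage lies in τ_X, so f IS continuous.


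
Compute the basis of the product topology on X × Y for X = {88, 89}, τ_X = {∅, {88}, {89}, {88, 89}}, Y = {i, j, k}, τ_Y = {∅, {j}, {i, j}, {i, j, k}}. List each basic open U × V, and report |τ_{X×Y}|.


Basis B = {∅ × ∅, {88} × {j}, {89} × {j}, {88} × {i, j}, {88, 89} × {j}, {89} × {i, j}, {88} × {i, j, k}, {89} × {i, j, k}, {88, 89} × {i, j}, {88, 89} × {i, j, k}}; |τ_{X×Y}| = 16.

Enumerate products U × V with U ∈ τ_X, V ∈ τ_Y (deduplicated):
  ∅ × ∅ = {} (∅)
  {88} × {j} = {(88,j)}
  {89} × {j} = {(89,j)}
  {88} × {i, j} = {(88,i), (88,j)}
  {88, 89} × {j} = {(88,j), (89,j)}
  {89} × {i, j} = {(89,i), (89,j)}
  {88} × {i, j, k} = {(88,i), (88,j), (88,k)}
  {89} × {i, j, k} = {(89,i), (89,j), (89,k)}
  {88, 89} × {i, j} = {(88,i), (88,j), (89,i), (89,j)}
  {88, 89} × {i, j, k} = {(88,i), (88,j), (88,k), (89,i), (89,j), (89,k)}
These 10 distinct sets form the basis B.
Close under arbitrary unions to get τ_{X×Y}; counting gives |τ_{X×Y}| = 16.


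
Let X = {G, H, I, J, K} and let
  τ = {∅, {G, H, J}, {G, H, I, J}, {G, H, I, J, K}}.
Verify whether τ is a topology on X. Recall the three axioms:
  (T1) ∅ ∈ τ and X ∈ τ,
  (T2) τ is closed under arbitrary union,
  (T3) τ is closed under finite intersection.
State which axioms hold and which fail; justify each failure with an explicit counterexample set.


τ IS a topology on X.

Axiom (T1): ∅ ∈ τ? Yes; X ∈ τ? Yes.
Axiom (T2/T3): check pairwise unions and intersections of members of τ.
All pairwise intersections and unions checked — each lies in τ. Therefore τ satisfies (T1), (T2), (T3): it IS a topology on X.


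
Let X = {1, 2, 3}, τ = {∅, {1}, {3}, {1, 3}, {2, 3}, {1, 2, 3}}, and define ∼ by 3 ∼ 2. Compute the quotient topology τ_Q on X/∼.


X/∼ = {[1], [2=3]}; |τ_Q| = 4.

Equivalence classes: [1], [2=3].
Quotient map π: X → X/∼ sends 1 ↦ [1], 2 ↦ [2=3], 3 ↦ [2=3].
For each subset V ⊆ X/∼, compute π^{-1}(V) ⊆ X and check whether π^{-1}(V) ∈ τ. V is open in τ_Q iff π^{-1}(V) ∈ τ.
  V = {}: π^{-1}(V) = ∅ ∈ τ ✓.
  V = {[1]}: π^{-1}(V) = {1} ∈ τ ✓.
  V = {[2=3]}: π^{-1}(V) = {2, 3} ∈ τ ✓.
  V = {[1], [2=3]}: π^{-1}(V) = {1, 2, 3} ∈ τ ✓.
Open sets in the quotient: τ_Q = {{}, {[1]}, {[2=3]}, {[1], [2=3]}} (4 elements).


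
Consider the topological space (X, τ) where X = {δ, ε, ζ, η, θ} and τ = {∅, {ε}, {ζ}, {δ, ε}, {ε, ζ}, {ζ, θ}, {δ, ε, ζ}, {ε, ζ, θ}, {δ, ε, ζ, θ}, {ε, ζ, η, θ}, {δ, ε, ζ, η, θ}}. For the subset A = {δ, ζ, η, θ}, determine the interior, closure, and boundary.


int(A) = {ζ, θ}, cl(A) = {δ, ζ, η, θ}, ∂A = {δ, η}.

Closed sets in (X, τ) are complements of opens:
  closed(X, τ) = {∅, {δ}, {η}, {δ, η}, {η, θ}, {δ, ε, η}, {δ, η, θ}, {ζ, η, θ}, {δ, ε, η, θ}, {δ, ζ, η, θ}, {δ, ε, ζ, η, θ}}.
int(A) = ⋃ {U ∈ τ : U ⊆ A}. Opens contained in A: ∅, {ζ}, {ζ, θ}.
Taking the union of these: int(A) = {ζ, θ}.
cl(A) = ⋂ {C closed : A ⊆ C}. Closed sets containing A: {δ, ζ, η, θ}, {δ, ε, ζ, η, θ}.
Intersecting these: cl(A) = {δ, ζ, η, θ}.
∂A = cl(A) ∖ int(A) = {δ, ζ, η, θ} ∖ {ζ, θ} = {δ, η}.


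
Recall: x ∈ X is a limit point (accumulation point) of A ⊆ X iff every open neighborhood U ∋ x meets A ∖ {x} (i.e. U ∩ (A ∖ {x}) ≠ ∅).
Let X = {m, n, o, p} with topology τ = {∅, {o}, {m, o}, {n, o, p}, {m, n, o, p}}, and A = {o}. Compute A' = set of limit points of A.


A' = {m, n, p}

For each x ∈ X, list the open sets U ∈ τ with x ∈ U, then check whether U ∩ (A ∖ {x}) ≠ ∅ for every such U.
  x = m: opens ∋ x are {m, o}, {m, n, o, p}; each meets A ∖ {m}, so x IS a limit point.
  x = n: opens ∋ x are {n, o, p}, {m, n, o, p}; each meets A ∖ {n}, so x IS a limit point.
  x = o: open {o} ∋ x has {o} ∩ (A ∖ {o}) = ∅, so x is NOT a limit point.
  x = p: opens ∋ x are {n, o, p}, {m, n, o, p}; each meets A ∖ {p}, so x IS a limit point.
Collecting: A' = {m, n, p}.


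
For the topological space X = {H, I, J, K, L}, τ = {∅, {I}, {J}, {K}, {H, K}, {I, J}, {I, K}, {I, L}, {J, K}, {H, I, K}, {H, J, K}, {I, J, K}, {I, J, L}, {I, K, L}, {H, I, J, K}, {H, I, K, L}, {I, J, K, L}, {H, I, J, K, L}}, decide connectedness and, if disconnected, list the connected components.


(X, τ) is disconnected; components = [{J}, {H, K}, {I, L}].

Find clopen sets (U ∈ τ with X ∖ U ∈ τ):
  U = ∅, X ∖ U = {H, I, J, K, L} — both open, so U is clopen.
  U = {J}, X ∖ U = {H, I, K, L} — both open, so U is clopen.
  U = {H, K}, X ∖ U = {I, J, L} — both open, so U is clopen.
  U = {I, L}, X ∖ U = {H, J, K} — both open, so U is clopen.
  U = {H, J, K}, X ∖ U = {I, L} — both open, so U is clopen.
  U = {I, J, L}, X ∖ U = {H, K} — both open, so U is clopen.
  U = {H, I, K, L}, X ∖ U = {J} — both open, so U is clopen.
  U = {H, I, J, K, L}, X ∖ U = ∅ — both open, so U is clopen.
Nontrivial clopen(s) exist: e.g. {H, J, K}. So (X, τ) is disconnected.
Compute connected components by grouping points that agree on all clopens:
  component: {J}
  component: {H, K}
  component: {I, L}


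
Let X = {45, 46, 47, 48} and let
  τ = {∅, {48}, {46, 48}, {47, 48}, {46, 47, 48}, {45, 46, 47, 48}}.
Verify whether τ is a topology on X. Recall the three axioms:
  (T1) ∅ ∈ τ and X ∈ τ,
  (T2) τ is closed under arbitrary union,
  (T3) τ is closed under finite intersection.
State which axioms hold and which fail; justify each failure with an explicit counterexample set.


τ IS a topology on X.

Axiom (T1): ∅ ∈ τ? Yes; X ∈ τ? Yes.
Axiom (T2/T3): check pairwise unions and intersections of members of τ.
All pairwise intersections and unions checked — each lies in τ. Therefore τ satisfies (T1), (T2), (T3): it IS a topology on X.


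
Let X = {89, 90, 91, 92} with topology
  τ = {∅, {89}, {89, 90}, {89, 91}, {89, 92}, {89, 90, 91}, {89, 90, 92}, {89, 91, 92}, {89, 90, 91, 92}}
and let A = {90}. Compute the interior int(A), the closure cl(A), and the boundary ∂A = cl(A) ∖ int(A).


int(A) = ∅, cl(A) = {90}, ∂A = {90}.

Closed sets in (X, τ) are complements of opens:
  closed(X, τ) = {∅, {90}, {91}, {92}, {90, 91}, {90, 92}, {91, 92}, {90, 91, 92}, {89, 90, 91, 92}}.
int(A) = ⋃ {U ∈ τ : U ⊆ A}. Opens contained in A: ∅.
Taking the union of these: int(A) = ∅.
cl(A) = ⋂ {C closed : A ⊆ C}. Closed sets containing A: {90}, {90, 91}, {90, 92}, {90, 91, 92}, {89, 90, 91, 92}.
Intersecting these: cl(A) = {90}.
∂A = cl(A) ∖ int(A) = {90} ∖ ∅ = {90}.


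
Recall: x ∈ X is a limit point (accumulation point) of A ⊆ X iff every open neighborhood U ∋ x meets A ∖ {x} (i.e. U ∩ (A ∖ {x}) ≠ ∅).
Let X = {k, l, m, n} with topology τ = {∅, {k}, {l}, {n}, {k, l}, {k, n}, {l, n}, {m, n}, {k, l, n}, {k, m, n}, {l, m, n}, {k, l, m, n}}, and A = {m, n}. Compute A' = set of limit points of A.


A' = {m}

For each x ∈ X, list the open sets U ∈ τ with x ∈ U, then check whether U ∩ (A ∖ {x}) ≠ ∅ for every such U.
  x = k: open {k} ∋ x has {k} ∩ (A ∖ {k}) = ∅, so x is NOT a limit point.
  x = l: open {l} ∋ x has {l} ∩ (A ∖ {l}) = ∅, so x is NOT a limit point.
  x = m: opens ∋ x are {m, n}, {k, m, n}, {l, m, n}, {k, l, m, n}; each meets A ∖ {m}, so x IS a limit point.
  x = n: open {n} ∋ x has {n} ∩ (A ∖ {n}) = ∅, so x is NOT a limit point.
Collecting: A' = {m}.


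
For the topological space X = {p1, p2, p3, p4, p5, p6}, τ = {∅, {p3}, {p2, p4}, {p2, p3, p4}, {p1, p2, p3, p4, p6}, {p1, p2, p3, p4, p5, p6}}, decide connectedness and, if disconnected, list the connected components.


(X, τ) is connected.

Find clopen sets (U ∈ τ with X ∖ U ∈ τ):
  U = ∅, X ∖ U = {p1, p2, p3, p4, p5, p6} — both open, so U is clopen.
  U = {p1, p2, p3, p4, p5, p6}, X ∖ U = ∅ — both open, so U is clopen.
Only trivial clopens (∅ and X) exist, so (X, τ) is connected.
Compute connected components by grouping points that agree on all clopens:
  component: {p1, p2, p3, p4, p5, p6}


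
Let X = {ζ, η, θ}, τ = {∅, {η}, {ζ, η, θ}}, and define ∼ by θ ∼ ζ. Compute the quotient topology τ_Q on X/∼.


X/∼ = {[ζ=θ], [η]}; |τ_Q| = 3.

Equivalence classes: [ζ=θ], [η].
Quotient map π: X → X/∼ sends ζ ↦ [ζ=θ], η ↦ [η], θ ↦ [ζ=θ].
For each subset V ⊆ X/∼, compute π^{-1}(V) ⊆ X and check whether π^{-1}(V) ∈ τ. V is open in τ_Q iff π^{-1}(V) ∈ τ.
  V = {}: π^{-1}(V) = ∅ ∈ τ ✓.
  V = {[ζ=θ]}: π^{-1}(V) = {ζ, θ} ∉ τ ✗.
  V = {[η]}: π^{-1}(V) = {η} ∈ τ ✓.
  V = {[ζ=θ], [η]}: π^{-1}(V) = {ζ, η, θ} ∈ τ ✓.
Open sets in the quotient: τ_Q = {{}, {[η]}, {[ζ=θ], [η]}} (3 elements).


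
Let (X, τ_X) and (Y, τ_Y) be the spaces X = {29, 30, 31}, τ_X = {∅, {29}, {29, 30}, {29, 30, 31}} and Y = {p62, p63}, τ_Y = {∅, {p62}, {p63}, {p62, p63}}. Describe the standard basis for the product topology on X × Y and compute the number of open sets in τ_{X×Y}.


Basis B = {∅ × ∅, {29} × {p62}, {29} × {p63}, {29} × {p62, p63}, {29, 30} × {p62}, {29, 30} × {p63}, {29, 30, 31} × {p62}, {29, 30, 31} × {p63}, {29, 30} × {p62, p63}, {29, 30, 31} × {p62, p63}}; |τ_{X×Y}| = 16.

Enumerate products U × V with U ∈ τ_X, V ∈ τ_Y (deduplicated):
  ∅ × ∅ = {} (∅)
  {29} × {p62} = {(29,p62)}
  {29} × {p63} = {(29,p63)}
  {29} × {p62, p63} = {(29,p62), (29,p63)}
  {29, 30} × {p62} = {(29,p62), (30,p62)}
  {29, 30} × {p63} = {(29,p63), (30,p63)}
  {29, 30, 31} × {p62} = {(29,p62), (30,p62), (31,p62)}
  {29, 30, 31} × {p63} = {(29,p63), (30,p63), (31,p63)}
  {29, 30} × {p62, p63} = {(29,p62), (29,p63), (30,p62), (30,p63)}
  {29, 30, 31} × {p62, p63} = {(29,p62), (29,p63), (30,p62), (30,p63), (31,p62), (31,p63)}
These 10 distinct sets form the basis B.
Close under arbitrary unions to get τ_{X×Y}; counting gives |τ_{X×Y}| = 16.


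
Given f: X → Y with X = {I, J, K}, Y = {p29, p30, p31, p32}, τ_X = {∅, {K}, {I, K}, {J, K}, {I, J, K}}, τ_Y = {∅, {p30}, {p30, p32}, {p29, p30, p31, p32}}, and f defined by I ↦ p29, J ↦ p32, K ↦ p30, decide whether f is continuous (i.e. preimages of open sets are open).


f IS continuous.

Compute f^{-1}(U) for each U ∈ τ_Y:
  U = ∅: f^{-1}(U) = ∅ ∈ τ_X ✓.
  U = {p30}: f^{-1}(U) = {K} ∈ τ_X ✓.
  U = {p30, p32}: f^{-1}(U) = {J, K} ∈ τ_X ✓.
  U = {p29, p30, p31, p32}: f^{-1}(U) = {I, J, K} ∈ τ_X ✓.
Every preimage lies in τ_X, so f IS continuous.


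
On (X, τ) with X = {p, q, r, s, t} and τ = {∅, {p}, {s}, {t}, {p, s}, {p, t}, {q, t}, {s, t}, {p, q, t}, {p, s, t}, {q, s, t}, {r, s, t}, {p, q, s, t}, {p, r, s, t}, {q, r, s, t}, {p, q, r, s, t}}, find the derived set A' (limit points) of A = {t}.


A' = {q, r}

For each x ∈ X, list the open sets U ∈ τ with x ∈ U, then check whether U ∩ (A ∖ {x}) ≠ ∅ for every such U.
  x = p: open {p} ∋ x has {p} ∩ (A ∖ {p}) = ∅, so x is NOT a limit point.
  x = q: opens ∋ x are {q, t}, {p, q, t}, {q, s, t}, {p, q, s, t}, {q, r, s, t}, {p, q, r, s, t}; each meets A ∖ {q}, so x IS a limit point.
  x = r: opens ∋ x are {r, s, t}, {p, r, s, t}, {q, r, s, t}, {p, q, r, s, t}; each meets A ∖ {r}, so x IS a limit point.
  x = s: open {s} ∋ x has {s} ∩ (A ∖ {s}) = ∅, so x is NOT a limit point.
  x = t: open {t} ∋ x has {t} ∩ (A ∖ {t}) = ∅, so x is NOT a limit point.
Collecting: A' = {q, r}.


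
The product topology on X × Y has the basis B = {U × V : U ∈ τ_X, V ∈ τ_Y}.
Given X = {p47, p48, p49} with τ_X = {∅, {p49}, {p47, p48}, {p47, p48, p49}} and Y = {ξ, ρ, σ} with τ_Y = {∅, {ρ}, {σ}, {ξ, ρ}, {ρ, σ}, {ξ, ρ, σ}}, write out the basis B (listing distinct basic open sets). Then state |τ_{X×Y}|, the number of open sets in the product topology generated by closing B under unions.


Basis B = {∅ × ∅, {p49} × {ρ}, {p49} × {σ}, {p47, p48} × {ρ}, {p47, p48} × {σ}, {p49} × {ξ, ρ}, {p49} × {ρ, σ}, {p47, p48, p49} × {ρ}, {p47, p48, p49} × {σ}, {p49} × {ξ, ρ, σ}, {p47, p48} × {ξ, ρ}, {p47, p48} × {ρ, σ}, {p47, p48} × {ξ, ρ, σ}, {p47, p48, p49} × {ξ, ρ}, {p47, p48, p49} × {ρ, σ}, {p47, p48, p49} × {ξ, ρ, σ}}; |τ_{X×Y}| = 36.

Enumerate products U × V with U ∈ τ_X, V ∈ τ_Y (deduplicated):
  ∅ × ∅ = {} (∅)
  {p49} × {ρ} = {(p49,ρ)}
  {p49} × {σ} = {(p49,σ)}
  {p47, p48} × {ρ} = {(p47,ρ), (p48,ρ)}
  {p47, p48} × {σ} = {(p47,σ), (p48,σ)}
  {p49} × {ξ, ρ} = {(p49,ξ), (p49,ρ)}
  {p49} × {ρ, σ} = {(p49,ρ), (p49,σ)}
  {p47, p48, p49} × {ρ} = {(p47,ρ), (p48,ρ), (p49,ρ)}
  {p47, p48, p49} × {σ} = {(p47,σ), (p48,σ), (p49,σ)}
  {p49} × {ξ, ρ, σ} = {(p49,ξ), (p49,ρ), (p49,σ)}
  {p47, p48} × {ξ, ρ} = {(p47,ξ), (p47,ρ), (p48,ξ), (p48,ρ)}
  {p47, p48} × {ρ, σ} = {(p47,ρ), (p47,σ), (p48,ρ), (p48,σ)}
  {p47, p48} × {ξ, ρ, σ} = {(p47,ξ), (p47,ρ), (p47,σ), (p48,ξ), (p48,ρ), (p48,σ)}
  {p47, p48, p49} × {ξ, ρ} = {(p47,ξ), (p47,ρ), (p48,ξ), (p48,ρ), (p49,ξ), (p49,ρ)}
  {p47, p48, p49} × {ρ, σ} = {(p47,ρ), (p47,σ), (p48,ρ), (p48,σ), (p49,ρ), (p49,σ)}
  {p47, p48, p49} × {ξ, ρ, σ} = {(p47,ξ), (p47,ρ), (p47,σ), (p48,ξ), (p48,ρ), (p48,σ), (p49,ξ), (p49,ρ), (p49,σ)}
These 16 distinct sets form the basis B.
Close under arbitrary unions to get τ_{X×Y}; counting gives |τ_{X×Y}| = 36.


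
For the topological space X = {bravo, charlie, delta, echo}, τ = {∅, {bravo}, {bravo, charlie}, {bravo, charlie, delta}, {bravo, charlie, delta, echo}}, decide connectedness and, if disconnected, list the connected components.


(X, τ) is connected.

Find clopen sets (U ∈ τ with X ∖ U ∈ τ):
  U = ∅, X ∖ U = {bravo, charlie, delta, echo} — both open, so U is clopen.
  U = {bravo, charlie, delta, echo}, X ∖ U = ∅ — both open, so U is clopen.
Only trivial clopens (∅ and X) exist, so (X, τ) is connected.
Compute connected components by grouping points that agree on all clopens:
  component: {bravo, charlie, delta, echo}


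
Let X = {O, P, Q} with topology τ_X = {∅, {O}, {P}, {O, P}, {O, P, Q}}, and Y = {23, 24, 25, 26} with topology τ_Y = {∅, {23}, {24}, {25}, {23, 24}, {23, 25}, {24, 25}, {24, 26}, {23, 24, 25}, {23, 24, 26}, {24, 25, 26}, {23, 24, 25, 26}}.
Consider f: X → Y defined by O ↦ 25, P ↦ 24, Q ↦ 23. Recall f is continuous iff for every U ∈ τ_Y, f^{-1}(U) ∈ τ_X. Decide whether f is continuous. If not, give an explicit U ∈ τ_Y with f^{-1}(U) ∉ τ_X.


f is NOT continuous.

Compute f^{-1}(U) for each U ∈ τ_Y:
  U = ∅: f^{-1}(U) = ∅ ∈ τ_X ✓.
  U = {23}: f^{-1}(U) = {Q} ∉ τ_X ✗.
  U = {24}: f^{-1}(U) = {P} ∈ τ_X ✓.
  U = {25}: f^{-1}(U) = {O} ∈ τ_X ✓.
  U = {23, 24}: f^{-1}(U) = {P, Q} ∉ τ_X ✗.
  U = {23, 25}: f^{-1}(U) = {O, Q} ∉ τ_X ✗.
  U = {24, 25}: f^{-1}(U) = {O, P} ∈ τ_X ✓.
  U = {24, 26}: f^{-1}(U) = {P} ∈ τ_X ✓.
  U = {23, 24, 25}: f^{-1}(U) = {O, P, Q} ∈ τ_X ✓.
  U = {23, 24, 26}: f^{-1}(U) = {P, Q} ∉ τ_X ✗.
  U = {24, 25, 26}: f^{-1}(U) = {O, P} ∈ τ_X ✓.
  U = {23, 24, 25, 26}: f^{-1}(U) = {O, P, Q} ∈ τ_X ✓.
Found U = {23} with f^{-1}(U) = {Q} not in τ_X. Therefore f is NOT continuous.


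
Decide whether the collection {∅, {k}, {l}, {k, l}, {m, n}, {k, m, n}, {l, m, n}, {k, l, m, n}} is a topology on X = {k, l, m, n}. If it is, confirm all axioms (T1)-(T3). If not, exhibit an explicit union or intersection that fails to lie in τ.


τ IS a topology on X.

Axiom (T1): ∅ ∈ τ? Yes; X ∈ τ? Yes.
Axiom (T2/T3): check pairwise unions and intersections of members of τ.
All pairwise intersections and unions checked — each lies in τ. Therefore τ satisfies (T1), (T2), (T3): it IS a topology on X.


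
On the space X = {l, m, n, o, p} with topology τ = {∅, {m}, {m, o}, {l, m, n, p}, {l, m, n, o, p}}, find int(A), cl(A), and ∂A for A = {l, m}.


int(A) = {m}, cl(A) = {l, m, n, o, p}, ∂A = {l, n, o, p}.

Closed sets in (X, τ) are complements of opens:
  closed(X, τ) = {∅, {o}, {l, n, p}, {l, n, o, p}, {l, m, n, o, p}}.
int(A) = ⋃ {U ∈ τ : U ⊆ A}. Opens contained in A: ∅, {m}.
Taking the union of these: int(A) = {m}.
cl(A) = ⋂ {C closed : A ⊆ C}. Closed sets containing A: {l, m, n, o, p}.
Intersecting these: cl(A) = {l, m, n, o, p}.
∂A = cl(A) ∖ int(A) = {l, m, n, o, p} ∖ {m} = {l, n, o, p}.


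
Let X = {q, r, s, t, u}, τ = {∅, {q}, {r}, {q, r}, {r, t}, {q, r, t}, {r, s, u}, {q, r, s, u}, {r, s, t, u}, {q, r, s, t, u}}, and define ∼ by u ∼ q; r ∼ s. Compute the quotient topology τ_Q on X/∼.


X/∼ = {[q=u], [r=s], [t]}; |τ_Q| = 3.

Equivalence classes: [q=u], [r=s], [t].
Quotient map π: X → X/∼ sends q ↦ [q=u], r ↦ [r=s], s ↦ [r=s], t ↦ [t], u ↦ [q=u].
For each subset V ⊆ X/∼, compute π^{-1}(V) ⊆ X and check whether π^{-1}(V) ∈ τ. V is open in τ_Q iff π^{-1}(V) ∈ τ.
  V = {}: π^{-1}(V) = ∅ ∈ τ ✓.
  V = {[q=u]}: π^{-1}(V) = {q, u} ∉ τ ✗.
  V = {[r=s]}: π^{-1}(V) = {r, s} ∉ τ ✗.
  V = {[q=u], [r=s]}: π^{-1}(V) = {q, r, s, u} ∈ τ ✓.
  V = {[t]}: π^{-1}(V) = {t} ∉ τ ✗.
  V = {[q=u], [t]}: π^{-1}(V) = {q, t, u} ∉ τ ✗.
  V = {[r=s], [t]}: π^{-1}(V) = {r, s, t} ∉ τ ✗.
  V = {[q=u], [r=s], [t]}: π^{-1}(V) = {q, r, s, t, u} ∈ τ ✓.
Open sets in the quotient: τ_Q = {{}, {[q=u], [r=s]}, {[q=u], [r=s], [t]}} (3 elements).


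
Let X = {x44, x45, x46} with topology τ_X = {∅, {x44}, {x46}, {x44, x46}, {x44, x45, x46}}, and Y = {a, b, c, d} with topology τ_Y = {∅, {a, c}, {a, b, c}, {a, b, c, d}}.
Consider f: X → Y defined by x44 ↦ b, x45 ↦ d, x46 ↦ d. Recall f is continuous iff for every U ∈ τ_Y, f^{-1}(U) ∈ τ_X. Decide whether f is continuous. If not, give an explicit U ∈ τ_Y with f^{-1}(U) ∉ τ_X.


f IS continuous.

Compute f^{-1}(U) for each U ∈ τ_Y:
  U = ∅: f^{-1}(U) = ∅ ∈ τ_X ✓.
  U = {a, c}: f^{-1}(U) = ∅ ∈ τ_X ✓.
  U = {a, b, c}: f^{-1}(U) = {x44} ∈ τ_X ✓.
  U = {a, b, c, d}: f^{-1}(U) = {x44, x45, x46} ∈ τ_X ✓.
Every preimage lies in τ_X, so f IS continuous.


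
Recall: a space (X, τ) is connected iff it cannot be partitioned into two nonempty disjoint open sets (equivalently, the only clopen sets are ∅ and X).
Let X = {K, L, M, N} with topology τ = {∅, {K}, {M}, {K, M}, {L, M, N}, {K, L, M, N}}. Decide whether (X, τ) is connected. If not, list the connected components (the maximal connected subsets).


(X, τ) is disconnected; components = [{K}, {L, M, N}].

Find clopen sets (U ∈ τ with X ∖ U ∈ τ):
  U = ∅, X ∖ U = {K, L, M, N} — both open, so U is clopen.
  U = {K}, X ∖ U = {L, M, N} — both open, so U is clopen.
  U = {L, M, N}, X ∖ U = {K} — both open, so U is clopen.
  U = {K, L, M, N}, X ∖ U = ∅ — both open, so U is clopen.
Nontrivial clopen(s) exist: e.g. {L, M, N}. So (X, τ) is disconnected.
Compute connected components by grouping points that agree on all clopens:
  component: {K}
  component: {L, M, N}


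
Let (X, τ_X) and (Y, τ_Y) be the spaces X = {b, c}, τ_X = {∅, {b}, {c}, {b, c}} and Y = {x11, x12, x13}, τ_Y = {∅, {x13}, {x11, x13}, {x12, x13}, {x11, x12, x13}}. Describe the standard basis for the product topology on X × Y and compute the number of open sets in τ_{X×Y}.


Basis B = {∅ × ∅, {b} × {x13}, {c} × {x13}, {b} × {x11, x13}, {b} × {x12, x13}, {b, c} × {x13}, {c} × {x11, x13}, {c} × {x12, x13}, {b} × {x11, x12, x13}, {c} × {x11, x12, x13}, {b, c} × {x11, x13}, {b, c} × {x12, x13}, {b, c} × {x11, x12, x13}}; |τ_{X×Y}| = 25.

Enumerate products U × V with U ∈ τ_X, V ∈ τ_Y (deduplicated):
  ∅ × ∅ = {} (∅)
  {b} × {x13} = {(b,x13)}
  {c} × {x13} = {(c,x13)}
  {b} × {x11, x13} = {(b,x11), (b,x13)}
  {b} × {x12, x13} = {(b,x12), (b,x13)}
  {b, c} × {x13} = {(b,x13), (c,x13)}
  {c} × {x11, x13} = {(c,x11), (c,x13)}
  {c} × {x12, x13} = {(c,x12), (c,x13)}
  {b} × {x11, x12, x13} = {(b,x11), (b,x12), (b,x13)}
  {c} × {x11, x12, x13} = {(c,x11), (c,x12), (c,x13)}
  {b, c} × {x11, x13} = {(b,x11), (b,x13), (c,x11), (c,x13)}
  {b, c} × {x12, x13} = {(b,x12), (b,x13), (c,x12), (c,x13)}
  {b, c} × {x11, x12, x13} = {(b,x11), (b,x12), (b,x13), (c,x11), (c,x12), (c,x13)}
These 13 distinct sets form the basis B.
Close under arbitrary unions to get τ_{X×Y}; counting gives |τ_{X×Y}| = 25.


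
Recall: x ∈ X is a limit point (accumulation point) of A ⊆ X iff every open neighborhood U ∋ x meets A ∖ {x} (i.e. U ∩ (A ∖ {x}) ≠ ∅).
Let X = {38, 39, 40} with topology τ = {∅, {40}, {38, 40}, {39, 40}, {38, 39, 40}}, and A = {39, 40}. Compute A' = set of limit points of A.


A' = {38, 39}

For each x ∈ X, list the open sets U ∈ τ with x ∈ U, then check whether U ∩ (A ∖ {x}) ≠ ∅ for every such U.
  x = 38: opens ∋ x are {38, 40}, {38, 39, 40}; each meets A ∖ {38}, so x IS a limit point.
  x = 39: opens ∋ x are {39, 40}, {38, 39, 40}; each meets A ∖ {39}, so x IS a limit point.
  x = 40: open {40} ∋ x has {40} ∩ (A ∖ {40}) = ∅, so x is NOT a limit point.
Collecting: A' = {38, 39}.


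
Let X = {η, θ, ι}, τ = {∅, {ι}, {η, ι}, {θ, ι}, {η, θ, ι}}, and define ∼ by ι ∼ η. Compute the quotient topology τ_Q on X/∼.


X/∼ = {[η=ι], [θ]}; |τ_Q| = 3.

Equivalence classes: [η=ι], [θ].
Quotient map π: X → X/∼ sends η ↦ [η=ι], θ ↦ [θ], ι ↦ [η=ι].
For each subset V ⊆ X/∼, compute π^{-1}(V) ⊆ X and check whether π^{-1}(V) ∈ τ. V is open in τ_Q iff π^{-1}(V) ∈ τ.
  V = {}: π^{-1}(V) = ∅ ∈ τ ✓.
  V = {[η=ι]}: π^{-1}(V) = {η, ι} ∈ τ ✓.
  V = {[θ]}: π^{-1}(V) = {θ} ∉ τ ✗.
  V = {[η=ι], [θ]}: π^{-1}(V) = {η, θ, ι} ∈ τ ✓.
Open sets in the quotient: τ_Q = {{}, {[η=ι]}, {[η=ι], [θ]}} (3 elements).


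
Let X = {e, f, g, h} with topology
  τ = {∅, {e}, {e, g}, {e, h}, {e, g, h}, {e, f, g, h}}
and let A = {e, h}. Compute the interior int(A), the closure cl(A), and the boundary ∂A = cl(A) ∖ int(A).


int(A) = {e, h}, cl(A) = {e, f, g, h}, ∂A = {f, g}.

Closed sets in (X, τ) are complements of opens:
  closed(X, τ) = {∅, {f}, {f, g}, {f, h}, {f, g, h}, {e, f, g, h}}.
int(A) = ⋃ {U ∈ τ : U ⊆ A}. Opens contained in A: ∅, {e}, {e, h}.
Taking the union of these: int(A) = {e, h}.
cl(A) = ⋂ {C closed : A ⊆ C}. Closed sets containing A: {e, f, g, h}.
Intersecting these: cl(A) = {e, f, g, h}.
∂A = cl(A) ∖ int(A) = {e, f, g, h} ∖ {e, h} = {f, g}.
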